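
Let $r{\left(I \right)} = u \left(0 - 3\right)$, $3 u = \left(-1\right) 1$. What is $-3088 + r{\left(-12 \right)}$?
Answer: $-3087$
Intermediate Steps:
$u = - \frac{1}{3}$ ($u = \frac{\left(-1\right) 1}{3} = \frac{1}{3} \left(-1\right) = - \frac{1}{3} \approx -0.33333$)
$r{\left(I \right)} = 1$ ($r{\left(I \right)} = - \frac{0 - 3}{3} = \left(- \frac{1}{3}\right) \left(-3\right) = 1$)
$-3088 + r{\left(-12 \right)} = -3088 + 1 = -3087$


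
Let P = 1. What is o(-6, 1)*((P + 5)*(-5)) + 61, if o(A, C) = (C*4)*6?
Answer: -659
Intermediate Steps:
o(A, C) = 24*C (o(A, C) = (4*C)*6 = 24*C)
o(-6, 1)*((P + 5)*(-5)) + 61 = (24*1)*((1 + 5)*(-5)) + 61 = 24*(6*(-5)) + 61 = 24*(-30) + 61 = -720 + 61 = -659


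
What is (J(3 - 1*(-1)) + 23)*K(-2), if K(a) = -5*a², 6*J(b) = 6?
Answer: -480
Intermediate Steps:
J(b) = 1 (J(b) = (⅙)*6 = 1)
(J(3 - 1*(-1)) + 23)*K(-2) = (1 + 23)*(-5*(-2)²) = 24*(-5*4) = 24*(-20) = -480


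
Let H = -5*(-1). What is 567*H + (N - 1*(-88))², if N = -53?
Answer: 4060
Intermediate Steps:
H = 5
567*H + (N - 1*(-88))² = 567*5 + (-53 - 1*(-88))² = 2835 + (-53 + 88)² = 2835 + 35² = 2835 + 1225 = 4060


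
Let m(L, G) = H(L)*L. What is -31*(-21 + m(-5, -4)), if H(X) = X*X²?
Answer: -18724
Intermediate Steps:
H(X) = X³
m(L, G) = L⁴ (m(L, G) = L³*L = L⁴)
-31*(-21 + m(-5, -4)) = -31*(-21 + (-5)⁴) = -31*(-21 + 625) = -31*604 = -18724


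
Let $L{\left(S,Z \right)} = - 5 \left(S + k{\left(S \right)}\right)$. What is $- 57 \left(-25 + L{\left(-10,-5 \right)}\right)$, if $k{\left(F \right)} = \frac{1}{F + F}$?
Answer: $- \frac{5757}{4} \approx -1439.3$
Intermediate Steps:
$k{\left(F \right)} = \frac{1}{2 F}$
$L{\left(S,Z \right)} = - 5 S - \frac{5}{2 S}$ ($L{\left(S,Z \right)} = - 5 \left(S + \frac{1}{2 S}\right) = - 5 S - \frac{5}{2 S}$)
$- 57 \left(-25 + L{\left(-10,-5 \right)}\right) = - 57 \left(-25 - \left(-50 + \frac{5}{2 \left(-10\right)}\right)\right) = - 57 \left(-25 + \left(50 - - \frac{1}{4}\right)\right) = - 57 \left(-25 + \left(50 + \frac{1}{4}\right)\right) = - 57 \left(-25 + \frac{201}{4}\right) = \left(-57\right) \frac{101}{4} = - \frac{5757}{4}$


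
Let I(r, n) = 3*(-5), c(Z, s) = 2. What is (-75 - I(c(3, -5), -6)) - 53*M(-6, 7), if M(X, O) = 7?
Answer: -431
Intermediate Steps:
I(r, n) = -15
(-75 - I(c(3, -5), -6)) - 53*M(-6, 7) = (-75 - 1*(-15)) - 53*7 = (-75 + 15) - 371 = -60 - 371 = -431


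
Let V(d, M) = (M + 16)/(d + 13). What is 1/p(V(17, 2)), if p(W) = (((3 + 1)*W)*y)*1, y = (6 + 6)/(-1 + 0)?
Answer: -5/144 ≈ -0.034722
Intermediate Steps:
V(d, M) = (16 + M)/(13 + d)
y = -12 (y = 12/(-1) = 12*(-1) = -12)
p(W) = -48*W (p(W) = (((3 + 1)*W)*(-12))*1 = ((4*W)*(-12))*1 = -48*W*1 = -48*W)
1/p(V(17, 2)) = 1/(-48*(16 + 2)/(13 + 17)) = 1/(-48*18/30) = 1/(-8*18/5) = 1/(-48*3/5) = 1/(-144/5) = -5/144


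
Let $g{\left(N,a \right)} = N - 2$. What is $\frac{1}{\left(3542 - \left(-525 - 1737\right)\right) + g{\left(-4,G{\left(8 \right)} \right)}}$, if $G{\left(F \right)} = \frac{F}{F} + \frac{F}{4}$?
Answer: $\frac{1}{5798} \approx 0.00017247$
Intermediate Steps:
$G{\left(F \right)} = 1 + \frac{F}{4}$ ($G{\left(F \right)} = 1 + F \frac{1}{4} = 1 + \frac{F}{4}$)
$g{\left(N,a \right)} = -2 + N$
$\frac{1}{\left(3542 - \left(-525 - 1737\right)\right) + g{\left(-4,G{\left(8 \right)} \right)}} = \frac{1}{\left(3542 - \left(-525 - 1737\right)\right) - 6} = \frac{1}{\left(3542 - -2262\right) - 6} = \frac{1}{\left(3542 + 2262\right) - 6} = \frac{1}{5804 - 6} = \frac{1}{5798}$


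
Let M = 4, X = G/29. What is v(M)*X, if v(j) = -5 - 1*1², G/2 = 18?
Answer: -216/29 ≈ -7.4483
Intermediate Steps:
G = 36 (G = 2*18 = 36)
X = 36/29 ≈ 1.2414
v(j) = -6 (v(j) = -5 - 1*1 = -5 - 1 = -6)
v(M)*X = -6*36/29 = -216/29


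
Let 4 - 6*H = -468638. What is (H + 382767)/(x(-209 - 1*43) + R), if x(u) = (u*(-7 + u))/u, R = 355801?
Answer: 230437/177771 ≈ 1.2963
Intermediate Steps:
H = 78107 (H = ⅔ - ⅙*(-468638) = ⅔ + 234319/3 = 78107)
x(u) = -7 + u
(H + 382767)/(x(-209 - 1*43) + R) = (78107 + 382767)/((-7 + (-209 - 1*43)) + 355801) = 460874/((-7 + (-209 - 43)) + 355801) = 460874/((-7 - 252) + 355801) = 460874/(-259 + 355801) = 460874/355542 = 460874*(1/355542) = 230437/177771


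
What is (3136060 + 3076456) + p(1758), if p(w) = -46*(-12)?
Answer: 6213068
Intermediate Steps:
p(w) = 552
(3136060 + 3076456) + p(1758) = (3136060 + 3076456) + 552 = 6212516 + 552 = 6213068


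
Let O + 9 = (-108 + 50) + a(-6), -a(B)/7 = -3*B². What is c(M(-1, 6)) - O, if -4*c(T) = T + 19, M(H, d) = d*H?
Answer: -2769/4 ≈ -692.25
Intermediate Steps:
a(B) = 21*B² (a(B) = -(-21)*B² = 21*B²)
M(H, d) = H*d
O = 689 (O = -9 + ((-108 + 50) + 21*(-6)²) = -9 + (-58 + 21*36) = -9 + (-58 + 756) = -9 + 698 = 689)
c(T) = -19/4 - T/4 (c(T) = -(T + 19)/4 = -(19 + T)/4 = -19/4 - T/4)
c(M(-1, 6)) - O = (-19/4 - (-1)*6/4) - 1*689 = (-19/4 - ¼*(-6)) - 689 = (-19/4 + 3/2) - 689 = -13/4 - 689 = -2769/4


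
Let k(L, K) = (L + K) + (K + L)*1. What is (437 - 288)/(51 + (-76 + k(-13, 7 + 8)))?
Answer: -149/21 ≈ -7.0952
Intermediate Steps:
k(L, K) = 2*K + 2*L (k(L, K) = (K + L) + (K + L) = 2*K + 2*L)
(437 - 288)/(51 + (-76 + k(-13, 7 + 8))) = (437 - 288)/(51 + (-76 + (2*(7 + 8) + 2*(-13)))) = 149/(51 + (-76 + (2*15 - 26))) = 149/(51 + (-76 + (30 - 26))) = 149/(51 + (-76 + 4)) = 149/(51 - 72) = 149/(-21) = 149*(-1/21) = -149/21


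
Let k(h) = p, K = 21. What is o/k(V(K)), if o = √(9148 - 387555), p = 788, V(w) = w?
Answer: I*√378407/788 ≈ 0.78064*I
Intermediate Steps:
k(h) = 788
o = I*√378407 (o = √(-378407) = I*√378407 ≈ 615.15*I)
o/k(V(K)) = (I*√378407)/788 = (I*√378407)*(1/788) = I*√378407/788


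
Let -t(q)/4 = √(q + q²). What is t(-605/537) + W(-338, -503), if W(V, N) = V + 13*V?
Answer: -4732 - 88*√85/537 ≈ -4733.5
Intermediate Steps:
t(q) = -4*√(q + q²)
W(V, N) = 14*V
t(-605/537) + W(-338, -503) = -4*√(41140/288369) + 14*(-338) = -4*√(41140/288369) - 4732 = -4*22*√85/537 - 4732 = -88*√85/537 - 4732 = -4732 - 88*√85/537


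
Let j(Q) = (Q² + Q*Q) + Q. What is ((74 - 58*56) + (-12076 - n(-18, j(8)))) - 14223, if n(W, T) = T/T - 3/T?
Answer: -4008461/136 ≈ -29474.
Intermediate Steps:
j(Q) = Q + 2*Q² (j(Q) = (Q² + Q²) + Q = 2*Q² + Q = Q + 2*Q²)
n(W, T) = 1 - 3/T
((74 - 58*56) + (-12076 - n(-18, j(8)))) - 14223 = ((74 - 58*56) + (-12076 - (-3 + 8*(1 + 2*8))/(8*(1 + 2*8)))) - 14223 = ((74 - 3248) + (-12076 - (-3 + 8*(1 + 16))/(8*(1 + 16)))) - 14223 = (-3174 + (-12076 - (-3 + 8*17)/(8*17))) - 14223 = (-3174 + (-12076 - (-3 + 136)/136)) - 14223 = (-3174 + (-12076 - 133/136)) - 14223 = (-3174 - 1642469/136) - 14223 = -2074133/136 - 14223 = -4008461/136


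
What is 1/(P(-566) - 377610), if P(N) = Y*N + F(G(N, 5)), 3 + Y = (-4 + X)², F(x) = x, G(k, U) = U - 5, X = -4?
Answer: -1/412136 ≈ -2.4264e-6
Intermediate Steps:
G(k, U) = -5 + U
Y = 61 (Y = -3 + (-4 - 4)² = -3 + (-8)² = -3 + 64 = 61)
P(N) = 61*N (P(N) = 61*N + (-5 + 5) = 61*N + 0 = 61*N)
1/(P(-566) - 377610) = 1/(61*(-566) - 377610) = 1/(-34526 - 377610) = 1/(-412136) = -1/412136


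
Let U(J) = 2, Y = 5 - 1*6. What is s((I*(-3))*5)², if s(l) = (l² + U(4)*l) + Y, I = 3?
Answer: 3740356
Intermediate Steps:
Y = -1 (Y = 5 - 6 = -1)
s(l) = -1 + l² + 2*l (s(l) = (l² + 2*l) - 1 = -1 + l² + 2*l)
s((I*(-3))*5)² = (-1 + ((3*(-3))*5)² + 2*((3*(-3))*5))² = (-1 + (-9*5)² + 2*(-9*5))² = (-1 + (-45)² + 2*(-45))² = (-1 + 2025 - 90)² = 1934² = 3740356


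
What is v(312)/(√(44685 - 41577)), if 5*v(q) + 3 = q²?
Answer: 32447*√777/2590 ≈ 349.21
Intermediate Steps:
v(q) = -⅗ + q²/5
v(312)/(√(44685 - 41577)) = (-⅗ + (⅕)*312²)/(√(44685 - 41577)) = (-⅗ + (⅕)*97344)/(√3108) = (-⅗ + 97344/5)/((2*√777)) = 97341*(√777/1554)/5 = 32447*√777/2590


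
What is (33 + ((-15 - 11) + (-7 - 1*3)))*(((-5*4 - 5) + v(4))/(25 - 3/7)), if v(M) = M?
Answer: 441/172 ≈ 2.5640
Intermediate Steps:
(33 + ((-15 - 11) + (-7 - 1*3)))*(((-5*4 - 5) + v(4))/(25 - 3/7)) = (33 + ((-15 - 11) + (-7 - 1*3)))*(((-5*4 - 5) + 4)/(25 - 3/7)) = (33 + (-26 + (-7 - 3)))*(((-20 - 5) + 4)/(25 - 3*1/7)) = (33 + (-26 - 10))*((-25 + 4)/(25 - 3/7)) = (33 - 36)*(-21/172/7) = -(-63)*7/172 = -3*(-147/172) = 441/172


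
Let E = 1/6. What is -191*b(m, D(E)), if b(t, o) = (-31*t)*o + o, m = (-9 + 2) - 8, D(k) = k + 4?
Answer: -1112575/3 ≈ -3.7086e+5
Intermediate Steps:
E = ⅙ ≈ 0.16667
D(k) = 4 + k
m = -15 (m = -7 - 8 = -15)
b(t, o) = o - 31*o*t (b(t, o) = -31*o*t + o = o - 31*o*t)
-191*b(m, D(E)) = -191*(4 + ⅙)*(1 - 31*(-15)) = -4775*(1 + 465)/6 = -4775*466/6 = -191*5825/3 = -1112575/3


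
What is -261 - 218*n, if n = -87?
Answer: 18705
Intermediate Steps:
-261 - 218*n = -261 - 218*(-87) = -261 + 18966 = 18705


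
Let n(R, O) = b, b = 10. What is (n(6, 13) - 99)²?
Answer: 7921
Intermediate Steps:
n(R, O) = 10
(n(6, 13) - 99)² = (10 - 99)² = (-89)² = 7921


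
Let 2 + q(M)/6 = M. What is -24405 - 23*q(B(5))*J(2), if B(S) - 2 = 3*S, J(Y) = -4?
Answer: -16125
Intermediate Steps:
B(S) = 2 + 3*S
q(M) = -12 + 6*M
-24405 - 23*q(B(5))*J(2) = -24405 - 23*(-12 + 6*(2 + 3*5))*(-4) = -24405 - 23*(-12 + 6*(2 + 15))*(-4) = -24405 - 23*(-12 + 6*17)*(-4) = -24405 - 23*(-12 + 102)*(-4) = -24405 - 23*90*(-4) = -24405 - 2070*(-4) = -24405 - 1*(-8280) = -24405 + 8280 = -16125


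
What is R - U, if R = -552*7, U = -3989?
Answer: 125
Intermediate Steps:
R = -3864 (R = -138*28 = -3864)
R - U = -3864 - 1*(-3989) = -3864 + 3989 = 125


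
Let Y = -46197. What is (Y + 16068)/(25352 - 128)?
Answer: -10043/8408 ≈ -1.1945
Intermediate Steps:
(Y + 16068)/(25352 - 128) = (-46197 + 16068)/(25352 - 128) = -30129/25224 = -30129*1/25224 = -10043/8408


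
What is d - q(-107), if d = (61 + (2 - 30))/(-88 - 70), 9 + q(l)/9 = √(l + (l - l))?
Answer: 12765/158 - 9*I*√107 ≈ 80.791 - 93.097*I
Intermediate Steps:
q(l) = -81 + 9*√l (q(l) = -81 + 9*√(l + (l - l)) = -81 + 9*√(l + 0) = -81 + 9*√l)
d = -33/158 (d = (61 - 28)/(-158) = -1/158*33 = -33/158 ≈ -0.20886)
d - q(-107) = -33/158 - (-81 + 9*√(-107)) = -33/158 - (-81 + 9*(I*√107)) = -33/158 - (-81 + 9*I*√107) = -33/158 + (81 - 9*I*√107) = 12765/158 - 9*I*√107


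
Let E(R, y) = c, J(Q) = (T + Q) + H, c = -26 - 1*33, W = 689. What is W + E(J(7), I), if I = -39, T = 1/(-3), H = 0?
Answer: 630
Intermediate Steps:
T = -⅓ ≈ -0.33333
c = -59 (c = -26 - 33 = -59)
J(Q) = -⅓ + Q (J(Q) = (-⅓ + Q) + 0 = -⅓ + Q)
E(R, y) = -59
W + E(J(7), I) = 689 - 59 = 630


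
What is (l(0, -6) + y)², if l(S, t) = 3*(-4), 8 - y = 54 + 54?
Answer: 12544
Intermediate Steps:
y = -100 (y = 8 - (54 + 54) = 8 - 1*108 = 8 - 108 = -100)
l(S, t) = -12
(l(0, -6) + y)² = (-12 - 100)² = (-112)² = 12544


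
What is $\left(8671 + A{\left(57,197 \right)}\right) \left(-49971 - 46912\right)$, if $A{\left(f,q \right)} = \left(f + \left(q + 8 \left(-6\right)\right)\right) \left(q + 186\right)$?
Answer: $-8483947427$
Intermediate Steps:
$A{\left(f,q \right)} = \left(186 + q\right) \left(-48 + f + q\right)$ ($A{\left(f,q \right)} = \left(f + \left(q - 48\right)\right) \left(186 + q\right) = \left(f + \left(-48 + q\right)\right) \left(186 + q\right) = \left(-48 + f + q\right) \left(186 + q\right) = \left(186 + q\right) \left(-48 + f + q\right)$)
$\left(8671 + A{\left(57,197 \right)}\right) \left(-49971 - 46912\right) = \left(8671 + \left(-8928 + 197^{2} + 138 \cdot 197 + 186 \cdot 57 + 57 \cdot 197\right)\right) \left(-49971 - 46912\right) = \left(8671 + \left(-8928 + 38809 + 27186 + 10602 + 11229\right)\right) \left(-96883\right) = \left(8671 + 78898\right) \left(-96883\right) = 87569 \left(-96883\right) = -8483947427$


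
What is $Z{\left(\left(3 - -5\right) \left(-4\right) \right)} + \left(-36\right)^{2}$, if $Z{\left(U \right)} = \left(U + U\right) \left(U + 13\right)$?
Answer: $2512$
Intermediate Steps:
$Z{\left(U \right)} = 2 U \left(13 + U\right)$
$Z{\left(\left(3 - -5\right) \left(-4\right) \right)} + \left(-36\right)^{2} = 2 \left(3 - -5\right) \left(-4\right) \left(13 + \left(3 - -5\right) \left(-4\right)\right) + \left(-36\right)^{2} = 2 \left(3 + 5\right) \left(-4\right) \left(13 + \left(3 + 5\right) \left(-4\right)\right) + 1296 = 2 \cdot 8 \left(-4\right) \left(13 + 8 \left(-4\right)\right) + 1296 = 2 \left(-32\right) \left(13 - 32\right) + 1296 = 2 \left(-32\right) \left(-19\right) + 1296 = 1216 + 1296 = 2512$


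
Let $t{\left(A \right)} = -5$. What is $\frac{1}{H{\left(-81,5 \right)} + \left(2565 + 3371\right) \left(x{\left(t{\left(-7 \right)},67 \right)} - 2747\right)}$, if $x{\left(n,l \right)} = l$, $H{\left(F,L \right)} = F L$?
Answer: $- \frac{1}{15908885} \approx -6.2858 \cdot 10^{-8}$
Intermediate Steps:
$\frac{1}{H{\left(-81,5 \right)} + \left(2565 + 3371\right) \left(x{\left(t{\left(-7 \right)},67 \right)} - 2747\right)} = \frac{1}{\left(-81\right) 5 + \left(2565 + 3371\right) \left(67 - 2747\right)} = \frac{1}{-405 + 5936 \left(-2680\right)} = \frac{1}{-405 - 15908480} = \frac{1}{-15908885} = - \frac{1}{15908885}$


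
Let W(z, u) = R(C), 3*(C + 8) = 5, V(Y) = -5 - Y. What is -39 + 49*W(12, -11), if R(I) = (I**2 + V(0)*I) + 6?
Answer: 33949/9 ≈ 3772.1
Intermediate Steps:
C = -19/3 (C = -8 + (1/3)*5 = -8 + 5/3 = -19/3 ≈ -6.3333)
R(I) = 6 + I**2 - 5*I (R(I) = (I**2 + (-5 - 1*0)*I) + 6 = (I**2 + (-5 + 0)*I) + 6 = (I**2 - 5*I) + 6 = 6 + I**2 - 5*I)
W(z, u) = 700/9 (W(z, u) = 6 + (-19/3)**2 - 5*(-19/3) = 6 + 361/9 + 95/3 = 700/9)
-39 + 49*W(12, -11) = -39 + 49*(700/9) = -39 + 34300/9 = 33949/9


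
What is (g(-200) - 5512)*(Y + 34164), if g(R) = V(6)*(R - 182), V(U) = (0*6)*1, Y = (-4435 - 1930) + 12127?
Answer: -220072112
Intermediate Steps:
Y = 5762 (Y = -6365 + 12127 = 5762)
V(U) = 0 (V(U) = 0*1 = 0)
g(R) = 0 (g(R) = 0*(R - 182) = 0*(-182 + R) = 0)
(g(-200) - 5512)*(Y + 34164) = (0 - 5512)*(5762 + 34164) = -5512*39926 = -220072112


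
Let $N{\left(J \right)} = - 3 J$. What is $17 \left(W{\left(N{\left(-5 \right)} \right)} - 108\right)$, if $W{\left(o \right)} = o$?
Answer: $-1581$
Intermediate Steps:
$17 \left(W{\left(N{\left(-5 \right)} \right)} - 108\right) = 17 \left(\left(-3\right) \left(-5\right) - 108\right) = 17 \left(15 - 108\right) = 17 \left(-93\right) = -1581$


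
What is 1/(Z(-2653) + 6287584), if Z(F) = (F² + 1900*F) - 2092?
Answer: 1/8283201 ≈ 1.2073e-7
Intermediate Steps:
Z(F) = -2092 + F² + 1900*F
1/(Z(-2653) + 6287584) = 1/((-2092 + (-2653)² + 1900*(-2653)) + 6287584) = 1/((-2092 + 7038409 - 5040700) + 6287584) = 1/(1995617 + 6287584) = 1/8283201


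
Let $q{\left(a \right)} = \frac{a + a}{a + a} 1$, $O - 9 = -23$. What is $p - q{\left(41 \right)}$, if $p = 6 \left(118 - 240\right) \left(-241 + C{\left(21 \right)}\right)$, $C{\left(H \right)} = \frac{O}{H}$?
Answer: $176899$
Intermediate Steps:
$O = -14$ ($O = 9 - 23 = -14$)
$C{\left(H \right)} = - \frac{14}{H}$
$p = 176900$ ($p = 6 \left(118 - 240\right) \left(-241 - \frac{14}{21}\right) = 6 \left(- 122 \left(-241 - \frac{2}{3}\right)\right) = 6 \left(\left(-122\right) \left(- \frac{725}{3}\right)\right) = 6 \cdot \frac{88450}{3} = 176900$)
$q{\left(a \right)} = 1$ ($q{\left(a \right)} = \frac{2 a}{2 a} 1 = 2 a \frac{1}{2 a} 1 = 1 \cdot 1 = 1$)
$p - q{\left(41 \right)} = 176900 - 1 = 176899$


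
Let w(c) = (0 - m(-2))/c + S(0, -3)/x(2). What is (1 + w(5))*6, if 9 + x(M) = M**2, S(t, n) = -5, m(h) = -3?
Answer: 78/5 ≈ 15.600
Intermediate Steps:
x(M) = -9 + M**2
w(c) = 1 + 3/c (w(c) = (0 - 1*(-3))/c - 5/(-9 + 2**2) = (0 + 3)/c - 5/(-9 + 4) = 3/c - 5/(-5) = 3/c - 5*(-1/5) = 3/c + 1 = 1 + 3/c)
(1 + w(5))*6 = (1 + (3 + 5)/5)*6 = (1 + (1/5)*8)*6 = (1 + 8/5)*6 = (13/5)*6 = 78/5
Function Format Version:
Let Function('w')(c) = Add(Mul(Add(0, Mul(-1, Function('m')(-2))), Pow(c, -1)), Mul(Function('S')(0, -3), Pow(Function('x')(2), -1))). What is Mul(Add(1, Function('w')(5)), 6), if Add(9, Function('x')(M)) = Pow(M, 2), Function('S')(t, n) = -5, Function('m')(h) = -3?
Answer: Rational(78, 5) ≈ 15.600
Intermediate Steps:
Function('x')(M) = Add(-9, Pow(M, 2))
Function('w')(c) = Add(1, Mul(3, Pow(c, -1))) (Function('w')(c) = Add(Mul(Add(0, Mul(-1, -3)), Pow(c, -1)), Mul(-5, Pow(Add(-9, Pow(2, 2)), -1))) = Add(Mul(Add(0, 3), Pow(c, -1)), Mul(-5, Pow(Add(-9, 4), -1))) = Add(Mul(3, Pow(c, -1)), Mul(-5, Pow(-5, -1))) = Add(Mul(3, Pow(c, -1)), Mul(-5, Rational(-1, 5))) = Add(Mul(3, Pow(c, -1)), 1) = Add(1, Mul(3, Pow(c, -1))))
Mul(Add(1, Function('w')(5)), 6) = Mul(Add(1, Mul(Pow(5, -1), Add(3, 5))), 6) = Mul(Add(1, Mul(Rational(1, 5), 8)), 6) = Mul(Add(1, Rational(8, 5)), 6) = Mul(Rational(13, 5), 6) = Rational(78, 5)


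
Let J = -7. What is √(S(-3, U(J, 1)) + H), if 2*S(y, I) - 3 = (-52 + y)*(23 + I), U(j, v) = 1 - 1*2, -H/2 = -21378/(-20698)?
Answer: I*√259428711302/20698 ≈ 24.608*I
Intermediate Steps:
H = -21378/10349 (H = -(-42756)/(-20698) = -(-42756)*(-1)/20698 = -2*10689/10349 = -21378/10349 ≈ -2.0657)
U(j, v) = -1 (U(j, v) = 1 - 2 = -1)
S(y, I) = 3/2 + (-52 + y)*(23 + I)/2 (S(y, I) = 3/2 + ((-52 + y)*(23 + I))/2 = 3/2 + (-52 + y)*(23 + I)/2)
√(S(-3, U(J, 1)) + H) = √((-1193/2 - 26*(-1) + (23/2)*(-3) + (½)*(-1)*(-3)) - 21378/10349) = √((-1193/2 + 26 - 69/2 + 3/2) - 21378/10349) = √(-1207/2 - 21378/10349) = √(-12533999/20698) = I*√259428711302/20698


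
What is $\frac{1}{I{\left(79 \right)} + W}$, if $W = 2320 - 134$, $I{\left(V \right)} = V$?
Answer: $\frac{1}{2265} \approx 0.0004415$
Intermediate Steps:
$W = 2186$
$\frac{1}{I{\left(79 \right)} + W} = \frac{1}{79 + 2186} = \frac{1}{2265}$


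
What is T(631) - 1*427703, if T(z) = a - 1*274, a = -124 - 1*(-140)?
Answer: -427961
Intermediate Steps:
a = 16 (a = -124 + 140 = 16)
T(z) = -258 (T(z) = 16 - 1*274 = 16 - 274 = -258)
T(631) - 1*427703 = -258 - 1*427703 = -258 - 427703 = -427961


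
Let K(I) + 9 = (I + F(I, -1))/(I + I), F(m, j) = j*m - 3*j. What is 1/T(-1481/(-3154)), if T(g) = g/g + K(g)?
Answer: -1481/7117 ≈ -0.20809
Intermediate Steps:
F(m, j) = -3*j + j*m
K(I) = -9 + 3/(2*I) (K(I) = -9 + (I - (-3 + I))/(I + I) = -9 + (I + (3 - I))/((2*I)) = -9 + 3*(1/(2*I)) = -9 + 3/(2*I))
T(g) = -8 + 3/(2*g) (T(g) = g/g + (-9 + 3/(2*g)) = 1 + (-9 + 3/(2*g)) = -8 + 3/(2*g))
1/T(-1481/(-3154)) = 1/(-8 + 3/(2*((-1481/(-3154))))) = 1/(-8 + 3/(2*((-1481*(-1/3154))))) = 1/(-8 + 3/(2*(1481/3154))) = 1/(-8 + (3/2)*(3154/1481)) = 1/(-8 + 4731/1481) = 1/(-7117/1481) = -1481/7117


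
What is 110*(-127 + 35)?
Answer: -10120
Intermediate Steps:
110*(-127 + 35) = 110*(-92) = -10120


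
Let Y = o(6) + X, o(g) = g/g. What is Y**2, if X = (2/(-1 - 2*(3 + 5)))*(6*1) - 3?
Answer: 2116/289 ≈ 7.3218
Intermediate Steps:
o(g) = 1
X = -63/17 (X = (2/(-1 - 2*8))*6 - 3 = (2/(-1 - 16))*6 - 3 = (2/(-17))*6 - 3 = (2*(-1/17))*6 - 3 = -2/17*6 - 3 = -12/17 - 3 = -63/17 ≈ -3.7059)
Y = -46/17 (Y = 1 - 63/17 = -46/17 ≈ -2.7059)
Y**2 = (-46/17)**2 = 2116/289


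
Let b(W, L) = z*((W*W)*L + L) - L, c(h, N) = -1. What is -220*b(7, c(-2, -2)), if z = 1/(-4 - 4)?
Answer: -1595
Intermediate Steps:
z = -⅛ (z = 1/(-8) = -⅛ ≈ -0.12500)
b(W, L) = -9*L/8 - L*W²/8 (b(W, L) = -((W*W)*L + L)/8 - L = -(W²*L + L)/8 - L = -(L*W² + L)/8 - L = -(L + L*W²)/8 - L = (-L/8 - L*W²/8) - L = -9*L/8 - L*W²/8)
-220*b(7, c(-2, -2)) = -(-55)*(-1)*(9 + 7²)/2 = -(-55)*(-1)*(9 + 49)/2 = -(-55)*(-1)*58/2 = -220*29/4 = -1595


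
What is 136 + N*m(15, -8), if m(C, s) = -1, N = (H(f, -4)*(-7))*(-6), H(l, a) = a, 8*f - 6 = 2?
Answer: 304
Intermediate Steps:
f = 1 (f = ¾ + (⅛)*2 = ¾ + ¼ = 1)
N = -168 (N = -4*(-7)*(-6) = 28*(-6) = -168)
136 + N*m(15, -8) = 136 - 168*(-1) = 136 + 168 = 304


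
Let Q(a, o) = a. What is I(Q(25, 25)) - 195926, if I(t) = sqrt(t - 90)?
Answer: -195926 + I*sqrt(65) ≈ -1.9593e+5 + 8.0623*I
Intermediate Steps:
I(t) = sqrt(-90 + t)
I(Q(25, 25)) - 195926 = sqrt(-90 + 25) - 195926 = sqrt(-65) - 195926 = I*sqrt(65) - 195926 = -195926 + I*sqrt(65)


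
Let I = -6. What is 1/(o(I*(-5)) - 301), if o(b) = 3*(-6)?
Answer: -1/319 ≈ -0.0031348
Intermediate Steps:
o(b) = -18
1/(o(I*(-5)) - 301) = 1/(-18 - 301) = 1/(-319) = -1/319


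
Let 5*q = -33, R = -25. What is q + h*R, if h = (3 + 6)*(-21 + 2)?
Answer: 21342/5 ≈ 4268.4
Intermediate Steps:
q = -33/5 (q = (1/5)*(-33) = -33/5 ≈ -6.6000)
h = -171 (h = 9*(-19) = -171)
q + h*R = -33/5 - 171*(-25) = -33/5 + 4275 = 21342/5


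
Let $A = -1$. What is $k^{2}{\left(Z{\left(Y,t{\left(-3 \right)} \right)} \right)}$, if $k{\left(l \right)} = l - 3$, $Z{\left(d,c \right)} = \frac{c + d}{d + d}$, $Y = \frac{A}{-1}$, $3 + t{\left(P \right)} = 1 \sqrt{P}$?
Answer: $\frac{\left(8 - i \sqrt{3}\right)^{2}}{4} \approx 15.25 - 6.9282 i$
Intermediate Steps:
$t{\left(P \right)} = -3 + \sqrt{P}$ ($t{\left(P \right)} = -3 + 1 \sqrt{P} = -3 + \sqrt{P}$)
$Y = 1$ ($Y = - \frac{1}{-1} = \left(-1\right) \left(-1\right) = 1$)
$Z{\left(d,c \right)} = \frac{c + d}{2 d}$
$k{\left(l \right)} = -3 + l$ ($k{\left(l \right)} = l - 3 = -3 + l$)
$k^{2}{\left(Z{\left(Y,t{\left(-3 \right)} \right)} \right)} = \left(-3 + \frac{\left(-3 + \sqrt{-3}\right) + 1}{2 \cdot 1}\right)^{2} = \left(-3 + \frac{1}{2} \cdot 1 \left(\left(-3 + i \sqrt{3}\right) + 1\right)\right)^{2} = \left(-3 + \frac{1}{2} \cdot 1 \left(-2 + i \sqrt{3}\right)\right)^{2} = \left(-3 - \left(1 - \frac{i \sqrt{3}}{2}\right)\right)^{2} = \left(-4 + \frac{i \sqrt{3}}{2}\right)^{2}$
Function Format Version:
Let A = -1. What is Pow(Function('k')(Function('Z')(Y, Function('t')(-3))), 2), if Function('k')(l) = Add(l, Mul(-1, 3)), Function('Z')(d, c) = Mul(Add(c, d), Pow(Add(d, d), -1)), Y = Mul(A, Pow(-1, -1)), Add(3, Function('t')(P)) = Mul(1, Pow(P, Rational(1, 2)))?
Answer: Mul(Rational(1, 4), Pow(Add(8, Mul(-1, I, Pow(3, Rational(1, 2)))), 2)) ≈ Add(15.250, Mul(-6.9282, I))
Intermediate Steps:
Function('t')(P) = Add(-3, Pow(P, Rational(1, 2))) (Function('t')(P) = Add(-3, Mul(1, Pow(P, Rational(1, 2)))) = Add(-3, Pow(P, Rational(1, 2))))
Y = 1 (Y = Mul(-1, Pow(-1, -1)) = Mul(-1, -1) = 1)
Function('Z')(d, c) = Mul(Rational(1, 2), Pow(d, -1), Add(c, d)) (Function('Z')(d, c) = Mul(Add(c, d), Pow(Mul(2, d), -1)) = Mul(Add(c, d), Mul(Rational(1, 2), Pow(d, -1))) = Mul(Rational(1, 2), Pow(d, -1), Add(c, d)))
Function('k')(l) = Add(-3, l) (Function('k')(l) = Add(l, -3) = Add(-3, l))
Pow(Function('k')(Function('Z')(Y, Function('t')(-3))), 2) = Pow(Add(-3, Mul(Rational(1, 2), Pow(1, -1), Add(Add(-3, Pow(-3, Rational(1, 2))), 1))), 2) = Pow(Add(-3, Mul(Rational(1, 2), 1, Add(Add(-3, Mul(I, Pow(3, Rational(1, 2)))), 1))), 2) = Pow(Add(-3, Mul(Rational(1, 2), 1, Add(-2, Mul(I, Pow(3, Rational(1, 2)))))), 2) = Pow(Add(-3, Add(-1, Mul(Rational(1, 2), I, Pow(3, Rational(1, 2))))), 2) = Pow(Add(-4, Mul(Rational(1, 2), I, Pow(3, Rational(1, 2)))), 2)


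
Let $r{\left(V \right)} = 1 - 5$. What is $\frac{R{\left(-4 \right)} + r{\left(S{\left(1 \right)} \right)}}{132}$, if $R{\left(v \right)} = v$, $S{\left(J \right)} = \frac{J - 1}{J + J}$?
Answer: $- \frac{2}{33} \approx -0.060606$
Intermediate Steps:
$S{\left(J \right)} = \frac{-1 + J}{2 J}$
$r{\left(V \right)} = -4$ ($r{\left(V \right)} = 1 - 5 = -4$)
$\frac{R{\left(-4 \right)} + r{\left(S{\left(1 \right)} \right)}}{132} = \frac{-4 - 4}{132} = \frac{1}{132} \left(-8\right) = - \frac{2}{33}$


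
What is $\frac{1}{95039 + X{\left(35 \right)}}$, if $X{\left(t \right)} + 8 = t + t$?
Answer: $\frac{1}{95101} \approx 1.0515 \cdot 10^{-5}$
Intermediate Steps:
$X{\left(t \right)} = -8 + 2 t$ ($X{\left(t \right)} = -8 + \left(t + t\right) = -8 + 2 t$)
$\frac{1}{95039 + X{\left(35 \right)}} = \frac{1}{95039 + \left(-8 + 2 \cdot 35\right)} = \frac{1}{95039 + \left(-8 + 70\right)} = \frac{1}{95039 + 62} = \frac{1}{95101}$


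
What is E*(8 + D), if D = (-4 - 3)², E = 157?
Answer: 8949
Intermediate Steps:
D = 49 (D = (-7)² = 49)
E*(8 + D) = 157*(8 + 49) = 157*57 = 8949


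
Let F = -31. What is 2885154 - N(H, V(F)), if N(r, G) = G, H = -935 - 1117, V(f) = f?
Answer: 2885185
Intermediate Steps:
H = -2052
2885154 - N(H, V(F)) = 2885154 - 1*(-31) = 2885154 + 31 = 2885185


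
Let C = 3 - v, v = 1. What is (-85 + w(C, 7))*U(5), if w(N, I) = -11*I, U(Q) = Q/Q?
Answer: -162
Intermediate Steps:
U(Q) = 1
C = 2 (C = 3 - 1*1 = 3 - 1 = 2)
(-85 + w(C, 7))*U(5) = (-85 - 11*7)*1 = (-85 - 77)*1 = -162*1 = -162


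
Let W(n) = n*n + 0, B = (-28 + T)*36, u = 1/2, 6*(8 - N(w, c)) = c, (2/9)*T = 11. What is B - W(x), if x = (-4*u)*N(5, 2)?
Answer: 4850/9 ≈ 538.89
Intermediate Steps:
T = 99/2 (T = (9/2)*11 = 99/2 ≈ 49.500)
N(w, c) = 8 - c/6
u = 1/2 ≈ 0.50000
B = 774 (B = (-28 + 99/2)*36 = (43/2)*36 = 774)
x = -46/3 (x = (-4*1/2)*(8 - 1/6*2) = -2*(8 - 1/3) = -2*23/3 = -46/3 ≈ -15.333)
W(n) = n**2 (W(n) = n**2 + 0 = n**2)
B - W(x) = 774 - (-46/3)**2 = 774 - 1*2116/9 = 774 - 2116/9 = 4850/9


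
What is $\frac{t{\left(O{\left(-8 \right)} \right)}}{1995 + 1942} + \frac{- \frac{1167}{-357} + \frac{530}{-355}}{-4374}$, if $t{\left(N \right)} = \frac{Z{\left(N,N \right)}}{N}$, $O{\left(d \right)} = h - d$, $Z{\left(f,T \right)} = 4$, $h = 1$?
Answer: $- \frac{42649829}{145495480662} \approx -0.00029314$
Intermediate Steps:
$O{\left(d \right)} = 1 - d$
$t{\left(N \right)} = \frac{4}{N}$
$\frac{t{\left(O{\left(-8 \right)} \right)}}{1995 + 1942} + \frac{- \frac{1167}{-357} + \frac{530}{-355}}{-4374} = \frac{4 \frac{1}{1 - -8}}{1995 + 1942} + \frac{- \frac{1167}{-357} + \frac{530}{-355}}{-4374} = \frac{4 \frac{1}{1 + 8}}{3937} + \left(\left(-1167\right) \left(- \frac{1}{357}\right) + 530 \left(- \frac{1}{355}\right)\right) \left(- \frac{1}{4374}\right) = \frac{4}{9} \cdot \frac{1}{3937} + \left(\frac{389}{119} - \frac{106}{71}\right) \left(- \frac{1}{4374}\right) = 4 \cdot \frac{1}{9} \cdot \frac{1}{3937} + \frac{15005}{8449} \left(- \frac{1}{4374}\right) = \frac{4}{9} \cdot \frac{1}{3937} - \frac{15005}{36955926} = \frac{4}{35433} - \frac{15005}{36955926} = - \frac{42649829}{145495480662}$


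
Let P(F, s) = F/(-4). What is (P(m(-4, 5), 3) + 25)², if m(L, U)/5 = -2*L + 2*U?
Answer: 25/4 ≈ 6.2500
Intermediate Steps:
m(L, U) = -10*L + 10*U (m(L, U) = 5*(-2*L + 2*U) = -10*L + 10*U)
P(F, s) = -F/4 (P(F, s) = F*(-¼) = -F/4)
(P(m(-4, 5), 3) + 25)² = (-(-10*(-4) + 10*5)/4 + 25)² = (-(40 + 50)/4 + 25)² = (-¼*90 + 25)² = (-45/2 + 25)² = (5/2)² = 25/4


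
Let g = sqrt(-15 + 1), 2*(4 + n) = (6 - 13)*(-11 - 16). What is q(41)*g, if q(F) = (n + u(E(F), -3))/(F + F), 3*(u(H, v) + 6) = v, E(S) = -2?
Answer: 167*I*sqrt(14)/164 ≈ 3.8101*I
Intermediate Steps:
u(H, v) = -6 + v/3
n = 181/2 (n = -4 + ((6 - 13)*(-11 - 16))/2 = -4 + (-7*(-27))/2 = -4 + (1/2)*189 = -4 + 189/2 = 181/2 ≈ 90.500)
g = I*sqrt(14) (g = sqrt(-14) = I*sqrt(14) ≈ 3.7417*I)
q(F) = 167/(4*F) (q(F) = (181/2 + (-6 + (1/3)*(-3)))/(F + F) = (181/2 + (-6 - 1))/((2*F)) = (181/2 - 7)*(1/(2*F)) = 167*(1/(2*F))/2 = 167/(4*F))
q(41)*g = ((167/4)/41)*(I*sqrt(14)) = ((167/4)*(1/41))*(I*sqrt(14)) = 167*(I*sqrt(14))/164 = 167*I*sqrt(14)/164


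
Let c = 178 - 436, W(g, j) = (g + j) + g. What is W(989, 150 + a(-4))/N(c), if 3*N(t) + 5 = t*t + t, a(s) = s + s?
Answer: 6360/66301 ≈ 0.095926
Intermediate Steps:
a(s) = 2*s
W(g, j) = j + 2*g
c = -258
N(t) = -5/3 + t/3 + t²/3 (N(t) = -5/3 + (t*t + t)/3 = -5/3 + (t² + t)/3 = -5/3 + (t + t²)/3 = -5/3 + (t/3 + t²/3) = -5/3 + t/3 + t²/3)
W(989, 150 + a(-4))/N(c) = ((150 + 2*(-4)) + 2*989)/(-5/3 + (⅓)*(-258) + (⅓)*(-258)²) = ((150 - 8) + 1978)/(-5/3 - 86 + (⅓)*66564) = (142 + 1978)/(-5/3 - 86 + 22188) = 2120/(66301/3) = 2120*(3/66301) = 6360/66301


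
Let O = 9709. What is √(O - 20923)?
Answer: 3*I*√1246 ≈ 105.9*I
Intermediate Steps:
√(O - 20923) = √(9709 - 20923) = √(-11214) = 3*I*√1246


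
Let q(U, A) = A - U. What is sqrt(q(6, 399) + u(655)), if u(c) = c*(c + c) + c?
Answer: sqrt(859098) ≈ 926.88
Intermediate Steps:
u(c) = c + 2*c**2 (u(c) = c*(2*c) + c = 2*c**2 + c = c + 2*c**2)
sqrt(q(6, 399) + u(655)) = sqrt((399 - 1*6) + 655*(1 + 2*655)) = sqrt((399 - 6) + 655*(1 + 1310)) = sqrt(393 + 655*1311) = sqrt(393 + 858705) = sqrt(859098)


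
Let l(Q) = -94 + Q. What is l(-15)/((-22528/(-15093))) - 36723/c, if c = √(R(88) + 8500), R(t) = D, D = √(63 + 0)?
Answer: -1645137/22528 - 36723/√(8500 + 3*√7) ≈ -471.16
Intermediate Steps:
D = 3*√7 (D = √63 = 3*√7 ≈ 7.9373)
R(t) = 3*√7
c = √(8500 + 3*√7) (c = √(3*√7 + 8500) = √(8500 + 3*√7) ≈ 92.239)
l(-15)/((-22528/(-15093))) - 36723/c = (-94 - 15)/((-22528/(-15093))) - 36723/√(8500 + 3*√7) = -109/((-22528*(-1/15093))) - 36723/√(8500 + 3*√7) = -109/22528/15093 - 36723/√(8500 + 3*√7) = -109*15093/22528 - 36723/√(8500 + 3*√7) = -1645137/22528 - 36723/√(8500 + 3*√7)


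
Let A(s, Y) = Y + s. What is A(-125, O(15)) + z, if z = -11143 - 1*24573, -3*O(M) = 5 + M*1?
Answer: -107543/3 ≈ -35848.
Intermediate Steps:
O(M) = -5/3 - M/3 (O(M) = -(5 + M*1)/3 = -(5 + M)/3 = -5/3 - M/3)
z = -35716 (z = -11143 - 24573 = -35716)
A(-125, O(15)) + z = ((-5/3 - 1/3*15) - 125) - 35716 = ((-5/3 - 5) - 125) - 35716 = (-20/3 - 125) - 35716 = -395/3 - 35716 = -107543/3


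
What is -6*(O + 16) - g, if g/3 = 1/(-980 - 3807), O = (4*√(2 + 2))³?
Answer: -15165213/4787 ≈ -3168.0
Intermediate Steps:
O = 512 (O = (4*√4)³ = (4*2)³ = 8³ = 512)
g = -3/4787 (g = 3/(-980 - 3807) = 3/(-4787) = 3*(-1/4787) = -3/4787 ≈ -0.00062670)
-6*(O + 16) - g = -6*(512 + 16) - 1*(-3/4787) = -6*528 + 3/4787 = -3168 + 3/4787 = -15165213/4787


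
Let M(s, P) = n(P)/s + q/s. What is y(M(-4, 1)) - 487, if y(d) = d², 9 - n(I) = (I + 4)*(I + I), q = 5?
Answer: -486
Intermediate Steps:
n(I) = 9 - 2*I*(4 + I) (n(I) = 9 - (I + 4)*(I + I) = 9 - (4 + I)*2*I = 9 - 2*I*(4 + I))
M(s, P) = 5/s + (9 - 8*P - 2*P²)/s (M(s, P) = (9 - 8*P - 2*P²)/s + 5/s = 5/s + (9 - 8*P - 2*P²)/s)
y(M(-4, 1)) - 487 = (2*(7 - 1*1² - 4*1)/(-4))² - 487 = (2*(-¼)*(7 - 1*1 - 4))² - 487 = (2*(-¼)*(7 - 1 - 4))² - 487 = (2*(-¼)*2)² - 487 = (-1)² - 487 = 1 - 487 = -486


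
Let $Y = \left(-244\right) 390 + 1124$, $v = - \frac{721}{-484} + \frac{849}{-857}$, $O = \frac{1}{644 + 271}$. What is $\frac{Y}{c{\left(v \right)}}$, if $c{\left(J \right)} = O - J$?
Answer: $\frac{35689578996720}{188972827} \approx 1.8886 \cdot 10^{5}$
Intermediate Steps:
$O = \frac{1}{915} \approx 0.0010929$
$v = \frac{206981}{414788}$ ($v = \left(-721\right) \left(- \frac{1}{484}\right) + 849 \left(- \frac{1}{857}\right) = \frac{721}{484} - \frac{849}{857} = \frac{206981}{414788} \approx 0.499$)
$c{\left(J \right)} = \frac{1}{915} - J$
$Y = -94036$ ($Y = -95160 + 1124 = -94036$)
$\frac{Y}{c{\left(v \right)}} = - \frac{94036}{\frac{1}{915} - \frac{206981}{414788}} = - \frac{94036}{- \frac{188972827}{379531020}} = \left(-94036\right) \left(- \frac{379531020}{188972827}\right) = \frac{35689578996720}{188972827}$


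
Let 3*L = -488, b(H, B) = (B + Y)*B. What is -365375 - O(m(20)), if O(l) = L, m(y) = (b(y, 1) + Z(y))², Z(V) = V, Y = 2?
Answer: -1095637/3 ≈ -3.6521e+5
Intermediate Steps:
b(H, B) = B*(2 + B) (b(H, B) = (B + 2)*B = (2 + B)*B = B*(2 + B))
L = -488/3 (L = (⅓)*(-488) = -488/3 ≈ -162.67)
m(y) = (3 + y)² (m(y) = (1*(2 + 1) + y)² = (1*3 + y)² = (3 + y)²)
O(l) = -488/3
-365375 - O(m(20)) = -365375 - 1*(-488/3) = -365375 + 488/3 = -1095637/3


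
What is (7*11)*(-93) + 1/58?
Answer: -415337/58 ≈ -7161.0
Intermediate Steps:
(7*11)*(-93) + 1/58 = 77*(-93) + 1/58 = -7161 + 1/58 = -415337/58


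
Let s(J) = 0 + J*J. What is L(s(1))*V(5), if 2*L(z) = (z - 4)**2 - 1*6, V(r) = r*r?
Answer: 75/2 ≈ 37.500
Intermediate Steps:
V(r) = r**2
s(J) = J**2 (s(J) = 0 + J**2 = J**2)
L(z) = -3 + (-4 + z)**2/2 (L(z) = ((z - 4)**2 - 1*6)/2 = ((-4 + z)**2 - 6)/2 = (-6 + (-4 + z)**2)/2 = -3 + (-4 + z)**2/2)
L(s(1))*V(5) = (-3 + (-4 + 1**2)**2/2)*5**2 = (-3 + (-4 + 1)**2/2)*25 = (-3 + (1/2)*(-3)**2)*25 = (-3 + (1/2)*9)*25 = (-3 + 9/2)*25 = (3/2)*25 = 75/2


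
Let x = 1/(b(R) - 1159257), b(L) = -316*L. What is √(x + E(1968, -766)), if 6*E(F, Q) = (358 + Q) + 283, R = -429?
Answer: I*√9703216735058/682462 ≈ 4.5644*I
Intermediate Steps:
E(F, Q) = 641/6 + Q/6 (E(F, Q) = ((358 + Q) + 283)/6 = (641 + Q)/6 = 641/6 + Q/6)
x = -1/1023693 (x = 1/(-316*(-429) - 1159257) = 1/(135564 - 1159257) = 1/(-1023693) = -1/1023693 ≈ -9.7686e-7)
√(x + E(1968, -766)) = √(-1/1023693 + (641/6 + (⅙)*(-766))) = √(-1/1023693 + (641/6 - 383/3)) = √(-1/1023693 - 125/6) = √(-14217959/682462) = I*√9703216735058/682462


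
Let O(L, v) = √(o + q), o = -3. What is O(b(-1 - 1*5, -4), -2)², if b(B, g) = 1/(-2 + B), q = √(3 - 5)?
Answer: -3 + I*√2 ≈ -3.0 + 1.4142*I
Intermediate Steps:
q = I*√2 (q = √(-2) = I*√2 ≈ 1.4142*I)
O(L, v) = √(-3 + I*√2)
O(b(-1 - 1*5, -4), -2)² = (√(-3 + I*√2))² = -3 + I*√2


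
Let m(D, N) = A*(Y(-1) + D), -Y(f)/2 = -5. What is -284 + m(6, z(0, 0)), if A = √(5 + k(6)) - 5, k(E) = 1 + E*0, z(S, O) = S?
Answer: -364 + 16*√6 ≈ -324.81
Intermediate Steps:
Y(f) = 10 (Y(f) = -2*(-5) = 10)
k(E) = 1 (k(E) = 1 + 0 = 1)
A = -5 + √6 (A = √(5 + 1) - 5 = √6 - 5 = -5 + √6 ≈ -2.5505)
m(D, N) = (-5 + √6)*(10 + D)
-284 + m(6, z(0, 0)) = -284 - (5 - √6)*(10 + 6) = -284 - 1*(5 - √6)*16 = -284 + (-80 + 16*√6) = -364 + 16*√6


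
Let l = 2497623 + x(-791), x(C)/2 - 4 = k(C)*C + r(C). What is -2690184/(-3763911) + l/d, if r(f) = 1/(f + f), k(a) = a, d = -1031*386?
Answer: -1719142818151063/197474284429261 ≈ -8.7057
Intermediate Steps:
d = -397966
r(f) = 1/(2*f)
x(C) = 8 + 1/C + 2*C² (x(C) = 8 + 2*(C*C + 1/(2*C)) = 8 + 2*(C² + 1/(2*C)) = 8 + (1/C + 2*C²) = 8 + 1/C + 2*C²)
l = 2965453462/791 (l = 2497623 + (8 + 1/(-791) + 2*(-791)²) = 2497623 + (8 - 1/791 + 2*625681) = 2497623 + (8 - 1/791 + 1251362) = 2497623 + 989833669/791 = 2965453462/791 ≈ 3.7490e+6)
-2690184/(-3763911) + l/d = -2690184/(-3763911) + (2965453462/791)/(-397966) = -2690184*(-1/3763911) + (2965453462/791)*(-1/397966) = 896728/1254637 - 1482726731/157395553 = -1719142818151063/197474284429261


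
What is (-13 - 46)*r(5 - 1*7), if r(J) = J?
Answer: 118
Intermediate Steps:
(-13 - 46)*r(5 - 1*7) = (-13 - 46)*(5 - 1*7) = -59*(5 - 7) = -59*(-2) = 118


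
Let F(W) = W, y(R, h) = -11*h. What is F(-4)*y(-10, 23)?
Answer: 1012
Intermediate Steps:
F(-4)*y(-10, 23) = -(-44)*23 = -4*(-253) = 1012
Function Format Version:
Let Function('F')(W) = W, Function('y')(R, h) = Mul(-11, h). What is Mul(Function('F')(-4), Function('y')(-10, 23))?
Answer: 1012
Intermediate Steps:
Mul(Function('F')(-4), Function('y')(-10, 23)) = Mul(-4, Mul(-11, 23)) = Mul(-4, -253) = 1012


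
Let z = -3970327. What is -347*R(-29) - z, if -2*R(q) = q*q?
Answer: 8232481/2 ≈ 4.1162e+6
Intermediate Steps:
R(q) = -q²/2 (R(q) = -q*q/2 = -q²/2)
-347*R(-29) - z = -(-347)*(-29)²/2 - 1*(-3970327) = -(-347)*841/2 + 3970327 = -347*(-841/2) + 3970327 = 291827/2 + 3970327 = 8232481/2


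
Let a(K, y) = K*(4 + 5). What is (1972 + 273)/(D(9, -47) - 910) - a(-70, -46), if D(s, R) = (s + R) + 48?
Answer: 112951/180 ≈ 627.51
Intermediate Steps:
D(s, R) = 48 + R + s (D(s, R) = (R + s) + 48 = 48 + R + s)
a(K, y) = 9*K (a(K, y) = K*9 = 9*K)
(1972 + 273)/(D(9, -47) - 910) - a(-70, -46) = (1972 + 273)/((48 - 47 + 9) - 910) - 9*(-70) = 2245/(10 - 910) - 1*(-630) = 2245/(-900) + 630 = 2245*(-1/900) + 630 = -449/180 + 630 = 112951/180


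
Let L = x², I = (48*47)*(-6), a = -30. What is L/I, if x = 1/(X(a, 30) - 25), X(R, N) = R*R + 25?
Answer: -1/10964160000 ≈ -9.1206e-11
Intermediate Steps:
X(R, N) = 25 + R² (X(R, N) = R² + 25 = 25 + R²)
x = 1/900 (x = 1/((25 + (-30)²) - 25) = 1/((25 + 900) - 25) = 1/(925 - 25) = 1/900 ≈ 0.0011111)
I = -13536 (I = 2256*(-6) = -13536)
L = 1/810000 (L = (1/900)² = 1/810000 ≈ 1.2346e-6)
L/I = (1/810000)/(-13536) = (1/810000)*(-1/13536) = -1/10964160000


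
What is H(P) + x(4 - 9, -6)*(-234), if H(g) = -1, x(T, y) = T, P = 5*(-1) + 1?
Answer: 1169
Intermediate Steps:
P = -4 (P = -5 + 1 = -4)
H(P) + x(4 - 9, -6)*(-234) = -1 + (4 - 9)*(-234) = -1 - 5*(-234) = -1 + 1170 = 1169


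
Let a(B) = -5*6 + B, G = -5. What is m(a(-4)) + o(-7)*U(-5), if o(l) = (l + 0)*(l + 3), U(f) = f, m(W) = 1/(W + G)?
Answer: -5461/39 ≈ -140.03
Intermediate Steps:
a(B) = -30 + B
m(W) = 1/(-5 + W) (m(W) = 1/(W - 5) = 1/(-5 + W))
o(l) = l*(3 + l)
m(a(-4)) + o(-7)*U(-5) = 1/(-5 + (-30 - 4)) - 7*(3 - 7)*(-5) = 1/(-5 - 34) - 7*(-4)*(-5) = 1/(-39) + 28*(-5) = -1/39 - 140 = -5461/39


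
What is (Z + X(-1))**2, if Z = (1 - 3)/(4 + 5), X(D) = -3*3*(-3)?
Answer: 58081/81 ≈ 717.05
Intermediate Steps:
X(D) = 27 (X(D) = -9*(-3) = 27)
Z = -2/9 ≈ -0.22222
(Z + X(-1))**2 = (-2/9 + 27)**2 = (241/9)**2 = 58081/81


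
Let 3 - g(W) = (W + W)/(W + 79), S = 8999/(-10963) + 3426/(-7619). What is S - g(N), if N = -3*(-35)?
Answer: -1265600765/404446996 ≈ -3.1292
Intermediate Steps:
N = 105
S = -5585401/4396163 (S = 8999*(-1/10963) + 3426*(-1/7619) = -8999/10963 - 3426/7619 = -5585401/4396163 ≈ -1.2705)
g(W) = 3 - 2*W/(79 + W) (g(W) = 3 - (W + W)/(W + 79) = 3 - 2*W/(79 + W))
S - g(N) = -5585401/4396163 - (237 + 105)/(79 + 105) = -5585401/4396163 - 342/184 = -5585401/4396163 - 1*171/92 = -5585401/4396163 - 171/92 = -1265600765/404446996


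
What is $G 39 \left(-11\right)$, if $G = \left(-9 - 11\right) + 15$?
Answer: $2145$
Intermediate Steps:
$G = -5$ ($G = -20 + 15 = -5$)
$G 39 \left(-11\right) = \left(-5\right) 39 \left(-11\right) = \left(-195\right) \left(-11\right) = 2145$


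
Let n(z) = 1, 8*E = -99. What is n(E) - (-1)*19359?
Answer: 19360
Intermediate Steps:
E = -99/8 (E = (⅛)*(-99) = -99/8 ≈ -12.375)
n(E) - (-1)*19359 = 1 - (-1)*19359 = 1 - 1*(-19359) = 1 + 19359 = 19360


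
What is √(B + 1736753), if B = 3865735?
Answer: 2*√1400622 ≈ 2367.0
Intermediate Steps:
√(B + 1736753) = √(3865735 + 1736753) = √5602488 = 2*√1400622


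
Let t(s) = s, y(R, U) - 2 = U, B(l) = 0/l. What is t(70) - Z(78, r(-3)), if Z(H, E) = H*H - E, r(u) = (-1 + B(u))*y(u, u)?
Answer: -6013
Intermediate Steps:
B(l) = 0
y(R, U) = 2 + U
r(u) = -2 - u (r(u) = (-1 + 0)*(2 + u) = -(2 + u) = -2 - u)
Z(H, E) = H² - E
t(70) - Z(78, r(-3)) = 70 - (78² - (-2 - 1*(-3))) = 70 - (6084 - (-2 + 3)) = 70 - (6084 - 1*1) = 70 - (6084 - 1) = 70 - 1*6083 = 70 - 6083 = -6013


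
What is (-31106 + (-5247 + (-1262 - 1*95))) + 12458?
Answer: -25252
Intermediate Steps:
(-31106 + (-5247 + (-1262 - 1*95))) + 12458 = (-31106 + (-5247 + (-1262 - 95))) + 12458 = (-31106 + (-5247 - 1357)) + 12458 = (-31106 - 6604) + 12458 = -37710 + 12458 = -25252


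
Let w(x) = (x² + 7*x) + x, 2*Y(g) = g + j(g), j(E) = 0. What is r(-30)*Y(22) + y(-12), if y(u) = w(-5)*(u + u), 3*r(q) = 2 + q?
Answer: 772/3 ≈ 257.33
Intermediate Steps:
Y(g) = g/2 (Y(g) = (g + 0)/2 = g/2)
w(x) = x² + 8*x
r(q) = ⅔ + q/3 (r(q) = (2 + q)/3 = ⅔ + q/3)
y(u) = -30*u (y(u) = (-5*(8 - 5))*(u + u) = (-5*3)*(2*u) = -30*u)
r(-30)*Y(22) + y(-12) = (⅔ + (⅓)*(-30))*((½)*22) - 30*(-12) = (⅔ - 10)*11 + 360 = -28/3*11 + 360 = -308/3 + 360 = 772/3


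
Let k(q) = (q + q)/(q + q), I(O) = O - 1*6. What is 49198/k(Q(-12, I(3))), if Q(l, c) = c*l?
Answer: 49198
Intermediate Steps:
I(O) = -6 + O (I(O) = O - 6 = -6 + O)
k(q) = 1 (k(q) = (2*q)/((2*q)) = (2*q)*(1/(2*q)) = 1)
49198/k(Q(-12, I(3))) = 49198/1 = 49198*1 = 49198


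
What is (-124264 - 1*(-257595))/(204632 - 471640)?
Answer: -133331/267008 ≈ -0.49935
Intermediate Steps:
(-124264 - 1*(-257595))/(204632 - 471640) = (-124264 + 257595)/(-267008) = 133331*(-1/267008) = -133331/267008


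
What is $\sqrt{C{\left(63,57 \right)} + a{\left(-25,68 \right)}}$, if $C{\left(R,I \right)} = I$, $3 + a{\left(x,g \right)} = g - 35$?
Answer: $\sqrt{87} \approx 9.3274$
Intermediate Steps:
$a{\left(x,g \right)} = -38 + g$ ($a{\left(x,g \right)} = -3 + \left(g - 35\right) = -3 + \left(-35 + g\right) = -38 + g$)
$\sqrt{C{\left(63,57 \right)} + a{\left(-25,68 \right)}} = \sqrt{57 + \left(-38 + 68\right)} = \sqrt{57 + 30} = \sqrt{87}$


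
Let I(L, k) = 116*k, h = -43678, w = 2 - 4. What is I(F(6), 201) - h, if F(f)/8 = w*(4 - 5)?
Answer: 66994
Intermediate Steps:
w = -2
F(f) = 16 (F(f) = 8*(-2*(4 - 5)) = 8*(-2*(-1)) = 8*2 = 16)
I(F(6), 201) - h = 116*201 - 1*(-43678) = 23316 + 43678 = 66994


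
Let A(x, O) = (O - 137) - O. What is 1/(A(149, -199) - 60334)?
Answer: -1/60471 ≈ -1.6537e-5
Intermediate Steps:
A(x, O) = -137 (A(x, O) = (-137 + O) - O = -137)
1/(A(149, -199) - 60334) = 1/(-137 - 60334) = 1/(-60471) = -1/60471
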